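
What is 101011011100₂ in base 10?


Positional values:
Bit 2: 1 × 2^2 = 4
Bit 3: 1 × 2^3 = 8
Bit 4: 1 × 2^4 = 16
Bit 6: 1 × 2^6 = 64
Bit 7: 1 × 2^7 = 128
Bit 9: 1 × 2^9 = 512
Bit 11: 1 × 2^11 = 2048
Sum = 4 + 8 + 16 + 64 + 128 + 512 + 2048
= 2780


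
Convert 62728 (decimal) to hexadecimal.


Divide by 16 repeatedly:
62728 ÷ 16 = 3920 remainder 8 (8)
3920 ÷ 16 = 245 remainder 0 (0)
245 ÷ 16 = 15 remainder 5 (5)
15 ÷ 16 = 0 remainder 15 (F)
Reading remainders bottom-up:
= 0xF508


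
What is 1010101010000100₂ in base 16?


Group into 4-bit nibbles: 1010101010000100
  1010 = A
  1010 = A
  1000 = 8
  0100 = 4
= 0xAA84


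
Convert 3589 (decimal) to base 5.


Divide by 5 repeatedly:
3589 ÷ 5 = 717 remainder 4
717 ÷ 5 = 143 remainder 2
143 ÷ 5 = 28 remainder 3
28 ÷ 5 = 5 remainder 3
5 ÷ 5 = 1 remainder 0
1 ÷ 5 = 0 remainder 1
Reading remainders bottom-up:
= 103324


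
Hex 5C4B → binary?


Each hex digit → 4 binary bits:
  5 = 0101
  C = 1100
  4 = 0100
  B = 1011
Concatenate: 0101 1100 0100 1011
= 0101110001001011


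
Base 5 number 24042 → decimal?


Positional values (base 5):
  2 × 5^0 = 2 × 1 = 2
  4 × 5^1 = 4 × 5 = 20
  0 × 5^2 = 0 × 25 = 0
  4 × 5^3 = 4 × 125 = 500
  2 × 5^4 = 2 × 625 = 1250
Sum = 2 + 20 + 0 + 500 + 1250
= 1772


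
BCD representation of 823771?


Each digit → 4-bit binary:
  8 → 1000
  2 → 0010
  3 → 0011
  7 → 0111
  7 → 0111
  1 → 0001
= 1000 0010 0011 0111 0111 0001


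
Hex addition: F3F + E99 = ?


Align and add column by column (LSB to MSB, each column mod 16 with carry):
  0F3F
+ 0E99
  ----
  col 0: F(15) + 9(9) + 0 (carry in) = 24 → 8(8), carry out 1
  col 1: 3(3) + 9(9) + 1 (carry in) = 13 → D(13), carry out 0
  col 2: F(15) + E(14) + 0 (carry in) = 29 → D(13), carry out 1
  col 3: 0(0) + 0(0) + 1 (carry in) = 1 → 1(1), carry out 0
Reading digits MSB→LSB: 1DD8
Strip leading zeros: 1DD8
= 0x1DD8


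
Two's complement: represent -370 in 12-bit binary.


Original: 000101110010
Step 1 - Invert all bits: 111010001101
Step 2 - Add 1: 111010001101 + 1
= 111010001110 (represents -370)


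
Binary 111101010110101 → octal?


Group into 3-bit groups: 111101010110101
  111 = 7
  101 = 5
  010 = 2
  110 = 6
  101 = 5
= 0o75265


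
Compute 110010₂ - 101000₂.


Align and subtract column by column (LSB to MSB, borrowing when needed):
  110010
- 101000
  ------
  col 0: (0 - 0 borrow-in) - 0 → 0 - 0 = 0, borrow out 0
  col 1: (1 - 0 borrow-in) - 0 → 1 - 0 = 1, borrow out 0
  col 2: (0 - 0 borrow-in) - 0 → 0 - 0 = 0, borrow out 0
  col 3: (0 - 0 borrow-in) - 1 → borrow from next column: (0+2) - 1 = 1, borrow out 1
  col 4: (1 - 1 borrow-in) - 0 → 0 - 0 = 0, borrow out 0
  col 5: (1 - 0 borrow-in) - 1 → 1 - 1 = 0, borrow out 0
Reading bits MSB→LSB: 001010
Strip leading zeros: 1010
= 1010


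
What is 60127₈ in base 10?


Positional values:
Position 0: 7 × 8^0 = 7
Position 1: 2 × 8^1 = 16
Position 2: 1 × 8^2 = 64
Position 3: 0 × 8^3 = 0
Position 4: 6 × 8^4 = 24576
Sum = 7 + 16 + 64 + 0 + 24576
= 24663


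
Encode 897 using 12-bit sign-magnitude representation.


Sign bit: 0 (positive)
Magnitude: 897 = 01110000001
= 001110000001


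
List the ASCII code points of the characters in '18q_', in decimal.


String: '18q_'  (4 characters)
Per-character ASCII lookup:
  '1': digits start at 48: '1' = 48 + 1 = 49
  '8': digits start at 48: '8' = 48 + 8 = 56
  'q': lowercase starts at 97: 'q' = 97 + 16 = 113
  '_': special character: '_' = 95
= 49 56 113 95


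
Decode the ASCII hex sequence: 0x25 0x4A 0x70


Codes (hex): 0x25 0x4A 0x70
Per-code ASCII lookup:
  0x25 = 37  (special character) → '%'
  0x4A = 74  (range 65-90: uppercase, 74 - 65 = 9) → 'J'
  0x70 = 112  (range 97-122: lowercase, 112 - 97 = 15) → 'p'
= '%Jp'


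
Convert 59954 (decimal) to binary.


Divide by 2 repeatedly:
59954 ÷ 2 = 29977 remainder 0
29977 ÷ 2 = 14988 remainder 1
14988 ÷ 2 = 7494 remainder 0
7494 ÷ 2 = 3747 remainder 0
3747 ÷ 2 = 1873 remainder 1
1873 ÷ 2 = 936 remainder 1
936 ÷ 2 = 468 remainder 0
468 ÷ 2 = 234 remainder 0
234 ÷ 2 = 117 remainder 0
117 ÷ 2 = 58 remainder 1
58 ÷ 2 = 29 remainder 0
29 ÷ 2 = 14 remainder 1
14 ÷ 2 = 7 remainder 0
7 ÷ 2 = 3 remainder 1
3 ÷ 2 = 1 remainder 1
1 ÷ 2 = 0 remainder 1
Reading remainders bottom-up:
= 1110101000110010


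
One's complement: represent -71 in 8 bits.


Original: 01000111
Invert all bits:
  bit 0: 0 → 1
  bit 1: 1 → 0
  bit 2: 0 → 1
  bit 3: 0 → 1
  bit 4: 0 → 1
  bit 5: 1 → 0
  bit 6: 1 → 0
  bit 7: 1 → 0
= 10111000


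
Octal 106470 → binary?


Each octal digit → 3 binary bits:
  1 = 001
  0 = 000
  6 = 110
  4 = 100
  7 = 111
  0 = 000
Concatenate: 001 000 110 100 111 000
= 001000110100111000


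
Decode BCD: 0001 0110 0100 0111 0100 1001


Each 4-bit group → digit:
  0001 → 1
  0110 → 6
  0100 → 4
  0111 → 7
  0100 → 4
  1001 → 9
= 164749


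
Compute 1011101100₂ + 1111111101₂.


Align and add column by column (LSB to MSB, carry propagating):
  01011101100
+ 01111111101
  -----------
  col 0: 0 + 1 + 0 (carry in) = 1 → bit 1, carry out 0
  col 1: 0 + 0 + 0 (carry in) = 0 → bit 0, carry out 0
  col 2: 1 + 1 + 0 (carry in) = 2 → bit 0, carry out 1
  col 3: 1 + 1 + 1 (carry in) = 3 → bit 1, carry out 1
  col 4: 0 + 1 + 1 (carry in) = 2 → bit 0, carry out 1
  col 5: 1 + 1 + 1 (carry in) = 3 → bit 1, carry out 1
  col 6: 1 + 1 + 1 (carry in) = 3 → bit 1, carry out 1
  col 7: 1 + 1 + 1 (carry in) = 3 → bit 1, carry out 1
  col 8: 0 + 1 + 1 (carry in) = 2 → bit 0, carry out 1
  col 9: 1 + 1 + 1 (carry in) = 3 → bit 1, carry out 1
  col 10: 0 + 0 + 1 (carry in) = 1 → bit 1, carry out 0
Reading bits MSB→LSB: 11011101001
Strip leading zeros: 11011101001
= 11011101001


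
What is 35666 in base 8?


Divide by 8 repeatedly:
35666 ÷ 8 = 4458 remainder 2
4458 ÷ 8 = 557 remainder 2
557 ÷ 8 = 69 remainder 5
69 ÷ 8 = 8 remainder 5
8 ÷ 8 = 1 remainder 0
1 ÷ 8 = 0 remainder 1
Reading remainders bottom-up:
= 0o105522


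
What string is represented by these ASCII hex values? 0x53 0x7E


Codes (hex): 0x53 0x7E
Per-code ASCII lookup:
  0x53 = 83  (range 65-90: uppercase, 83 - 65 = 18) → 'S'
  0x7E = 126  (special character) → '~'
= 'S~'


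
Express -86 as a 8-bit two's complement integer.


Original: 01010110
Step 1 - Invert all bits: 10101001
Step 2 - Add 1: 10101001 + 1
= 10101010 (represents -86)


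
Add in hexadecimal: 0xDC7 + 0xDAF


Align and add column by column (LSB to MSB, each column mod 16 with carry):
  0DC7
+ 0DAF
  ----
  col 0: 7(7) + F(15) + 0 (carry in) = 22 → 6(6), carry out 1
  col 1: C(12) + A(10) + 1 (carry in) = 23 → 7(7), carry out 1
  col 2: D(13) + D(13) + 1 (carry in) = 27 → B(11), carry out 1
  col 3: 0(0) + 0(0) + 1 (carry in) = 1 → 1(1), carry out 0
Reading digits MSB→LSB: 1B76
Strip leading zeros: 1B76
= 0x1B76


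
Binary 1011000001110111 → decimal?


Positional values:
Bit 0: 1 × 2^0 = 1
Bit 1: 1 × 2^1 = 2
Bit 2: 1 × 2^2 = 4
Bit 4: 1 × 2^4 = 16
Bit 5: 1 × 2^5 = 32
Bit 6: 1 × 2^6 = 64
Bit 12: 1 × 2^12 = 4096
Bit 13: 1 × 2^13 = 8192
Bit 15: 1 × 2^15 = 32768
Sum = 1 + 2 + 4 + 16 + 32 + 64 + 4096 + 8192 + 32768
= 45175


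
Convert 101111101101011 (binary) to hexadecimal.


Group into 4-bit nibbles: 0101111101101011
  0101 = 5
  1111 = F
  0110 = 6
  1011 = B
= 0x5F6B


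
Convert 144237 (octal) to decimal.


Positional values:
Position 0: 7 × 8^0 = 7
Position 1: 3 × 8^1 = 24
Position 2: 2 × 8^2 = 128
Position 3: 4 × 8^3 = 2048
Position 4: 4 × 8^4 = 16384
Position 5: 1 × 8^5 = 32768
Sum = 7 + 24 + 128 + 2048 + 16384 + 32768
= 51359


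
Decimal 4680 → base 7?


Divide by 7 repeatedly:
4680 ÷ 7 = 668 remainder 4
668 ÷ 7 = 95 remainder 3
95 ÷ 7 = 13 remainder 4
13 ÷ 7 = 1 remainder 6
1 ÷ 7 = 0 remainder 1
Reading remainders bottom-up:
= 16434


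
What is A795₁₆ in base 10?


Positional values:
Position 0: 5 × 16^0 = 5 × 1 = 5
Position 1: 9 × 16^1 = 9 × 16 = 144
Position 2: 7 × 16^2 = 7 × 256 = 1792
Position 3: A × 16^3 = 10 × 4096 = 40960
Sum = 5 + 144 + 1792 + 40960
= 42901


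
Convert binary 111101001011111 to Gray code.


Binary: 111101001011111
Gray code: G = B XOR (B >> 1)
B >> 1 = 011110100101111
111101001011111 XOR 011110100101111:
  1 XOR 0 = 1
  1 XOR 1 = 0
  1 XOR 1 = 0
  1 XOR 1 = 0
  0 XOR 1 = 1
  1 XOR 0 = 1
  0 XOR 1 = 1
  0 XOR 0 = 0
  1 XOR 0 = 1
  0 XOR 1 = 1
  1 XOR 0 = 1
  1 XOR 1 = 0
  1 XOR 1 = 0
  1 XOR 1 = 0
  1 XOR 1 = 0
= 100011101110000


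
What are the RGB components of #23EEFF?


Hex: #23EEFF
R = 23₁₆ = 35
G = EE₁₆ = 238
B = FF₁₆ = 255
= RGB(35, 238, 255)


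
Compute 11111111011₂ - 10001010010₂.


Align and subtract column by column (LSB to MSB, borrowing when needed):
  11111111011
- 10001010010
  -----------
  col 0: (1 - 0 borrow-in) - 0 → 1 - 0 = 1, borrow out 0
  col 1: (1 - 0 borrow-in) - 1 → 1 - 1 = 0, borrow out 0
  col 2: (0 - 0 borrow-in) - 0 → 0 - 0 = 0, borrow out 0
  col 3: (1 - 0 borrow-in) - 0 → 1 - 0 = 1, borrow out 0
  col 4: (1 - 0 borrow-in) - 1 → 1 - 1 = 0, borrow out 0
  col 5: (1 - 0 borrow-in) - 0 → 1 - 0 = 1, borrow out 0
  col 6: (1 - 0 borrow-in) - 1 → 1 - 1 = 0, borrow out 0
  col 7: (1 - 0 borrow-in) - 0 → 1 - 0 = 1, borrow out 0
  col 8: (1 - 0 borrow-in) - 0 → 1 - 0 = 1, borrow out 0
  col 9: (1 - 0 borrow-in) - 0 → 1 - 0 = 1, borrow out 0
  col 10: (1 - 0 borrow-in) - 1 → 1 - 1 = 0, borrow out 0
Reading bits MSB→LSB: 01110101001
Strip leading zeros: 1110101001
= 1110101001


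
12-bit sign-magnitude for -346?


Sign bit: 1 (negative)
Magnitude: 346 = 00101011010
= 100101011010


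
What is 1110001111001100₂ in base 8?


Group into 3-bit groups: 001110001111001100
  001 = 1
  110 = 6
  001 = 1
  111 = 7
  001 = 1
  100 = 4
= 0o161714


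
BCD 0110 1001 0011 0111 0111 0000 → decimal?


Each 4-bit group → digit:
  0110 → 6
  1001 → 9
  0011 → 3
  0111 → 7
  0111 → 7
  0000 → 0
= 693770


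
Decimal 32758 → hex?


Divide by 16 repeatedly:
32758 ÷ 16 = 2047 remainder 6 (6)
2047 ÷ 16 = 127 remainder 15 (F)
127 ÷ 16 = 7 remainder 15 (F)
7 ÷ 16 = 0 remainder 7 (7)
Reading remainders bottom-up:
= 0x7FF6


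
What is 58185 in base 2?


Divide by 2 repeatedly:
58185 ÷ 2 = 29092 remainder 1
29092 ÷ 2 = 14546 remainder 0
14546 ÷ 2 = 7273 remainder 0
7273 ÷ 2 = 3636 remainder 1
3636 ÷ 2 = 1818 remainder 0
1818 ÷ 2 = 909 remainder 0
909 ÷ 2 = 454 remainder 1
454 ÷ 2 = 227 remainder 0
227 ÷ 2 = 113 remainder 1
113 ÷ 2 = 56 remainder 1
56 ÷ 2 = 28 remainder 0
28 ÷ 2 = 14 remainder 0
14 ÷ 2 = 7 remainder 0
7 ÷ 2 = 3 remainder 1
3 ÷ 2 = 1 remainder 1
1 ÷ 2 = 0 remainder 1
Reading remainders bottom-up:
= 1110001101001001


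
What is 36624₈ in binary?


Each octal digit → 3 binary bits:
  3 = 011
  6 = 110
  6 = 110
  2 = 010
  4 = 100
Concatenate: 011 110 110 010 100
= 011110110010100


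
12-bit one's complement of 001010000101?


Original: 001010000101
Invert all bits:
  bit 0: 0 → 1
  bit 1: 0 → 1
  bit 2: 1 → 0
  bit 3: 0 → 1
  bit 4: 1 → 0
  bit 5: 0 → 1
  bit 6: 0 → 1
  bit 7: 0 → 1
  bit 8: 0 → 1
  bit 9: 1 → 0
  bit 10: 0 → 1
  bit 11: 1 → 0
= 110101111010


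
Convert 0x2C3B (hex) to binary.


Each hex digit → 4 binary bits:
  2 = 0010
  C = 1100
  3 = 0011
  B = 1011
Concatenate: 0010 1100 0011 1011
= 0010110000111011


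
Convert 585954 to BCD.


Each digit → 4-bit binary:
  5 → 0101
  8 → 1000
  5 → 0101
  9 → 1001
  5 → 0101
  4 → 0100
= 0101 1000 0101 1001 0101 0100


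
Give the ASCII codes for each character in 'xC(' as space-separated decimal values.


String: 'xC('  (3 characters)
Per-character ASCII lookup:
  'x': lowercase starts at 97: 'x' = 97 + 23 = 120
  'C': uppercase starts at 65: 'C' = 65 + 2 = 67
  '(': special character: '(' = 40
= 120 67 40


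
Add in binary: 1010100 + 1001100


Align and add column by column (LSB to MSB, carry propagating):
  01010100
+ 01001100
  --------
  col 0: 0 + 0 + 0 (carry in) = 0 → bit 0, carry out 0
  col 1: 0 + 0 + 0 (carry in) = 0 → bit 0, carry out 0
  col 2: 1 + 1 + 0 (carry in) = 2 → bit 0, carry out 1
  col 3: 0 + 1 + 1 (carry in) = 2 → bit 0, carry out 1
  col 4: 1 + 0 + 1 (carry in) = 2 → bit 0, carry out 1
  col 5: 0 + 0 + 1 (carry in) = 1 → bit 1, carry out 0
  col 6: 1 + 1 + 0 (carry in) = 2 → bit 0, carry out 1
  col 7: 0 + 0 + 1 (carry in) = 1 → bit 1, carry out 0
Reading bits MSB→LSB: 10100000
Strip leading zeros: 10100000
= 10100000


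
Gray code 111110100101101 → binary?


Gray code: 111110100101101
MSB stays the same: 1
Each subsequent bit = prev_binary XOR current_gray:
  B[1] = 1 XOR 1 = 0
  B[2] = 0 XOR 1 = 1
  B[3] = 1 XOR 1 = 0
  B[4] = 0 XOR 1 = 1
  B[5] = 1 XOR 0 = 1
  B[6] = 1 XOR 1 = 0
  B[7] = 0 XOR 0 = 0
  B[8] = 0 XOR 0 = 0
  B[9] = 0 XOR 1 = 1
  B[10] = 1 XOR 0 = 1
  B[11] = 1 XOR 1 = 0
  B[12] = 0 XOR 1 = 1
  B[13] = 1 XOR 0 = 1
  B[14] = 1 XOR 1 = 0
= 101011000110110 (22070 decimal)


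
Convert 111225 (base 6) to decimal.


Positional values (base 6):
  5 × 6^0 = 5 × 1 = 5
  2 × 6^1 = 2 × 6 = 12
  2 × 6^2 = 2 × 36 = 72
  1 × 6^3 = 1 × 216 = 216
  1 × 6^4 = 1 × 1296 = 1296
  1 × 6^5 = 1 × 7776 = 7776
Sum = 5 + 12 + 72 + 216 + 1296 + 7776
= 9377


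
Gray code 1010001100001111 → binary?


Gray code: 1010001100001111
MSB stays the same: 1
Each subsequent bit = prev_binary XOR current_gray:
  B[1] = 1 XOR 0 = 1
  B[2] = 1 XOR 1 = 0
  B[3] = 0 XOR 0 = 0
  B[4] = 0 XOR 0 = 0
  B[5] = 0 XOR 0 = 0
  B[6] = 0 XOR 1 = 1
  B[7] = 1 XOR 1 = 0
  B[8] = 0 XOR 0 = 0
  B[9] = 0 XOR 0 = 0
  B[10] = 0 XOR 0 = 0
  B[11] = 0 XOR 0 = 0
  B[12] = 0 XOR 1 = 1
  B[13] = 1 XOR 1 = 0
  B[14] = 0 XOR 1 = 1
  B[15] = 1 XOR 1 = 0
= 1100001000001010 (49674 decimal)


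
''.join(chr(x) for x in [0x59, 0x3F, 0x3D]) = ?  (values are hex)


Codes (hex): 0x59 0x3F 0x3D
Per-code ASCII lookup:
  0x59 = 89  (range 65-90: uppercase, 89 - 65 = 24) → 'Y'
  0x3F = 63  (special character) → '?'
  0x3D = 61  (special character) → '='
= 'Y?='


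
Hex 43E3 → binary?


Each hex digit → 4 binary bits:
  4 = 0100
  3 = 0011
  E = 1110
  3 = 0011
Concatenate: 0100 0011 1110 0011
= 0100001111100011


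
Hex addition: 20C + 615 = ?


Align and add column by column (LSB to MSB, each column mod 16 with carry):
  020C
+ 0615
  ----
  col 0: C(12) + 5(5) + 0 (carry in) = 17 → 1(1), carry out 1
  col 1: 0(0) + 1(1) + 1 (carry in) = 2 → 2(2), carry out 0
  col 2: 2(2) + 6(6) + 0 (carry in) = 8 → 8(8), carry out 0
  col 3: 0(0) + 0(0) + 0 (carry in) = 0 → 0(0), carry out 0
Reading digits MSB→LSB: 0821
Strip leading zeros: 821
= 0x821


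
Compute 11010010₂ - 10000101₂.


Align and subtract column by column (LSB to MSB, borrowing when needed):
  11010010
- 10000101
  --------
  col 0: (0 - 0 borrow-in) - 1 → borrow from next column: (0+2) - 1 = 1, borrow out 1
  col 1: (1 - 1 borrow-in) - 0 → 0 - 0 = 0, borrow out 0
  col 2: (0 - 0 borrow-in) - 1 → borrow from next column: (0+2) - 1 = 1, borrow out 1
  col 3: (0 - 1 borrow-in) - 0 → borrow from next column: (-1+2) - 0 = 1, borrow out 1
  col 4: (1 - 1 borrow-in) - 0 → 0 - 0 = 0, borrow out 0
  col 5: (0 - 0 borrow-in) - 0 → 0 - 0 = 0, borrow out 0
  col 6: (1 - 0 borrow-in) - 0 → 1 - 0 = 1, borrow out 0
  col 7: (1 - 0 borrow-in) - 1 → 1 - 1 = 0, borrow out 0
Reading bits MSB→LSB: 01001101
Strip leading zeros: 1001101
= 1001101


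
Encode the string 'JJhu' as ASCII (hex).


String: 'JJhu'  (4 characters)
Per-character ASCII lookup:
  'J': uppercase starts at 65: 'J' = 65 + 9 = 74 → 0x4A
  'J': uppercase starts at 65: 'J' = 65 + 9 = 74 → 0x4A
  'h': lowercase starts at 97: 'h' = 97 + 7 = 104 → 0x68
  'u': lowercase starts at 97: 'u' = 97 + 20 = 117 → 0x75
= 0x4A 0x4A 0x68 0x75


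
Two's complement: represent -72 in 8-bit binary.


Original: 01001000
Step 1 - Invert all bits: 10110111
Step 2 - Add 1: 10110111 + 1
= 10111000 (represents -72)


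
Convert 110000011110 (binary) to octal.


Group into 3-bit groups: 110000011110
  110 = 6
  000 = 0
  011 = 3
  110 = 6
= 0o6036


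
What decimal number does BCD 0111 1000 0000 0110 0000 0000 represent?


Each 4-bit group → digit:
  0111 → 7
  1000 → 8
  0000 → 0
  0110 → 6
  0000 → 0
  0000 → 0
= 780600


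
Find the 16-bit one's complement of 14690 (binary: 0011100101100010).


Original: 0011100101100010
Invert all bits:
  bit 0: 0 → 1
  bit 1: 0 → 1
  bit 2: 1 → 0
  bit 3: 1 → 0
  bit 4: 1 → 0
  bit 5: 0 → 1
  bit 6: 0 → 1
  bit 7: 1 → 0
  bit 8: 0 → 1
  bit 9: 1 → 0
  bit 10: 1 → 0
  bit 11: 0 → 1
  bit 12: 0 → 1
  bit 13: 0 → 1
  bit 14: 1 → 0
  bit 15: 0 → 1
= 1100011010011101


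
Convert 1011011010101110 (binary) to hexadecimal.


Group into 4-bit nibbles: 1011011010101110
  1011 = B
  0110 = 6
  1010 = A
  1110 = E
= 0xB6AE


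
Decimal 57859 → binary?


Divide by 2 repeatedly:
57859 ÷ 2 = 28929 remainder 1
28929 ÷ 2 = 14464 remainder 1
14464 ÷ 2 = 7232 remainder 0
7232 ÷ 2 = 3616 remainder 0
3616 ÷ 2 = 1808 remainder 0
1808 ÷ 2 = 904 remainder 0
904 ÷ 2 = 452 remainder 0
452 ÷ 2 = 226 remainder 0
226 ÷ 2 = 113 remainder 0
113 ÷ 2 = 56 remainder 1
56 ÷ 2 = 28 remainder 0
28 ÷ 2 = 14 remainder 0
14 ÷ 2 = 7 remainder 0
7 ÷ 2 = 3 remainder 1
3 ÷ 2 = 1 remainder 1
1 ÷ 2 = 0 remainder 1
Reading remainders bottom-up:
= 1110001000000011


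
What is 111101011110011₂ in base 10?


Positional values:
Bit 0: 1 × 2^0 = 1
Bit 1: 1 × 2^1 = 2
Bit 4: 1 × 2^4 = 16
Bit 5: 1 × 2^5 = 32
Bit 6: 1 × 2^6 = 64
Bit 7: 1 × 2^7 = 128
Bit 9: 1 × 2^9 = 512
Bit 11: 1 × 2^11 = 2048
Bit 12: 1 × 2^12 = 4096
Bit 13: 1 × 2^13 = 8192
Bit 14: 1 × 2^14 = 16384
Sum = 1 + 2 + 16 + 32 + 64 + 128 + 512 + 2048 + 4096 + 8192 + 16384
= 31475


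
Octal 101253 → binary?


Each octal digit → 3 binary bits:
  1 = 001
  0 = 000
  1 = 001
  2 = 010
  5 = 101
  3 = 011
Concatenate: 001 000 001 010 101 011
= 001000001010101011


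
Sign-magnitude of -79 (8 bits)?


Sign bit: 1 (negative)
Magnitude: 79 = 1001111
= 11001111


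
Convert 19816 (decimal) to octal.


Divide by 8 repeatedly:
19816 ÷ 8 = 2477 remainder 0
2477 ÷ 8 = 309 remainder 5
309 ÷ 8 = 38 remainder 5
38 ÷ 8 = 4 remainder 6
4 ÷ 8 = 0 remainder 4
Reading remainders bottom-up:
= 0o46550


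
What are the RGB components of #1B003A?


Hex: #1B003A
R = 1B₁₆ = 27
G = 00₁₆ = 0
B = 3A₁₆ = 58
= RGB(27, 0, 58)


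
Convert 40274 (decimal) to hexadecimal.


Divide by 16 repeatedly:
40274 ÷ 16 = 2517 remainder 2 (2)
2517 ÷ 16 = 157 remainder 5 (5)
157 ÷ 16 = 9 remainder 13 (D)
9 ÷ 16 = 0 remainder 9 (9)
Reading remainders bottom-up:
= 0x9D52


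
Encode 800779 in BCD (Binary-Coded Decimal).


Each digit → 4-bit binary:
  8 → 1000
  0 → 0000
  0 → 0000
  7 → 0111
  7 → 0111
  9 → 1001
= 1000 0000 0000 0111 0111 1001


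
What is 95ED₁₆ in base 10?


Positional values:
Position 0: D × 16^0 = 13 × 1 = 13
Position 1: E × 16^1 = 14 × 16 = 224
Position 2: 5 × 16^2 = 5 × 256 = 1280
Position 3: 9 × 16^3 = 9 × 4096 = 36864
Sum = 13 + 224 + 1280 + 36864
= 38381


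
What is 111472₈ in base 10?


Positional values:
Position 0: 2 × 8^0 = 2
Position 1: 7 × 8^1 = 56
Position 2: 4 × 8^2 = 256
Position 3: 1 × 8^3 = 512
Position 4: 1 × 8^4 = 4096
Position 5: 1 × 8^5 = 32768
Sum = 2 + 56 + 256 + 512 + 4096 + 32768
= 37690


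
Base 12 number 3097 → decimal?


Positional values (base 12):
  7 × 12^0 = 7 × 1 = 7
  9 × 12^1 = 9 × 12 = 108
  0 × 12^2 = 0 × 144 = 0
  3 × 12^3 = 3 × 1728 = 5184
Sum = 7 + 108 + 0 + 5184
= 5299


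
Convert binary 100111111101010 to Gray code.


Binary: 100111111101010
Gray code: G = B XOR (B >> 1)
B >> 1 = 010011111110101
100111111101010 XOR 010011111110101:
  1 XOR 0 = 1
  0 XOR 1 = 1
  0 XOR 0 = 0
  1 XOR 0 = 1
  1 XOR 1 = 0
  1 XOR 1 = 0
  1 XOR 1 = 0
  1 XOR 1 = 0
  1 XOR 1 = 0
  1 XOR 1 = 0
  0 XOR 1 = 1
  1 XOR 0 = 1
  0 XOR 1 = 1
  1 XOR 0 = 1
  0 XOR 1 = 1
= 110100000011111


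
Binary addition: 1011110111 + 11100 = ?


Align and add column by column (LSB to MSB, carry propagating):
  01011110111
+ 00000011100
  -----------
  col 0: 1 + 0 + 0 (carry in) = 1 → bit 1, carry out 0
  col 1: 1 + 0 + 0 (carry in) = 1 → bit 1, carry out 0
  col 2: 1 + 1 + 0 (carry in) = 2 → bit 0, carry out 1
  col 3: 0 + 1 + 1 (carry in) = 2 → bit 0, carry out 1
  col 4: 1 + 1 + 1 (carry in) = 3 → bit 1, carry out 1
  col 5: 1 + 0 + 1 (carry in) = 2 → bit 0, carry out 1
  col 6: 1 + 0 + 1 (carry in) = 2 → bit 0, carry out 1
  col 7: 1 + 0 + 1 (carry in) = 2 → bit 0, carry out 1
  col 8: 0 + 0 + 1 (carry in) = 1 → bit 1, carry out 0
  col 9: 1 + 0 + 0 (carry in) = 1 → bit 1, carry out 0
  col 10: 0 + 0 + 0 (carry in) = 0 → bit 0, carry out 0
Reading bits MSB→LSB: 01100010011
Strip leading zeros: 1100010011
= 1100010011


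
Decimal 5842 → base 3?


Divide by 3 repeatedly:
5842 ÷ 3 = 1947 remainder 1
1947 ÷ 3 = 649 remainder 0
649 ÷ 3 = 216 remainder 1
216 ÷ 3 = 72 remainder 0
72 ÷ 3 = 24 remainder 0
24 ÷ 3 = 8 remainder 0
8 ÷ 3 = 2 remainder 2
2 ÷ 3 = 0 remainder 2
Reading remainders bottom-up:
= 22000101


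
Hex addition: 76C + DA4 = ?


Align and add column by column (LSB to MSB, each column mod 16 with carry):
  076C
+ 0DA4
  ----
  col 0: C(12) + 4(4) + 0 (carry in) = 16 → 0(0), carry out 1
  col 1: 6(6) + A(10) + 1 (carry in) = 17 → 1(1), carry out 1
  col 2: 7(7) + D(13) + 1 (carry in) = 21 → 5(5), carry out 1
  col 3: 0(0) + 0(0) + 1 (carry in) = 1 → 1(1), carry out 0
Reading digits MSB→LSB: 1510
Strip leading zeros: 1510
= 0x1510


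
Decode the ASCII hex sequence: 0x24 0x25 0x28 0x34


Codes (hex): 0x24 0x25 0x28 0x34
Per-code ASCII lookup:
  0x24 = 36  (special character) → '$'
  0x25 = 37  (special character) → '%'
  0x28 = 40  (special character) → '('
  0x34 = 52  (range 48-57: digits, 52 - 48 = 4) → '4'
= '$%(4'


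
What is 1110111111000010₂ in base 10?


Positional values:
Bit 1: 1 × 2^1 = 2
Bit 6: 1 × 2^6 = 64
Bit 7: 1 × 2^7 = 128
Bit 8: 1 × 2^8 = 256
Bit 9: 1 × 2^9 = 512
Bit 10: 1 × 2^10 = 1024
Bit 11: 1 × 2^11 = 2048
Bit 13: 1 × 2^13 = 8192
Bit 14: 1 × 2^14 = 16384
Bit 15: 1 × 2^15 = 32768
Sum = 2 + 64 + 128 + 256 + 512 + 1024 + 2048 + 8192 + 16384 + 32768
= 61378


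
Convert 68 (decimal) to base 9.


Divide by 9 repeatedly:
68 ÷ 9 = 7 remainder 5
7 ÷ 9 = 0 remainder 7
Reading remainders bottom-up:
= 75


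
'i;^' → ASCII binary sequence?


String: 'i;^'  (3 characters)
Per-character ASCII lookup:
  'i': lowercase starts at 97: 'i' = 97 + 8 = 105 → 1101001
  ';': special character: ';' = 59 → 111011
  '^': special character: '^' = 94 → 1011110
= 1101001 111011 1011110


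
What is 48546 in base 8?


Divide by 8 repeatedly:
48546 ÷ 8 = 6068 remainder 2
6068 ÷ 8 = 758 remainder 4
758 ÷ 8 = 94 remainder 6
94 ÷ 8 = 11 remainder 6
11 ÷ 8 = 1 remainder 3
1 ÷ 8 = 0 remainder 1
Reading remainders bottom-up:
= 0o136642


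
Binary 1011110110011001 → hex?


Group into 4-bit nibbles: 1011110110011001
  1011 = B
  1101 = D
  1001 = 9
  1001 = 9
= 0xBD99


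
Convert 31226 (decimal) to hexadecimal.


Divide by 16 repeatedly:
31226 ÷ 16 = 1951 remainder 10 (A)
1951 ÷ 16 = 121 remainder 15 (F)
121 ÷ 16 = 7 remainder 9 (9)
7 ÷ 16 = 0 remainder 7 (7)
Reading remainders bottom-up:
= 0x79FA


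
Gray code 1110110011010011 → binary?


Gray code: 1110110011010011
MSB stays the same: 1
Each subsequent bit = prev_binary XOR current_gray:
  B[1] = 1 XOR 1 = 0
  B[2] = 0 XOR 1 = 1
  B[3] = 1 XOR 0 = 1
  B[4] = 1 XOR 1 = 0
  B[5] = 0 XOR 1 = 1
  B[6] = 1 XOR 0 = 1
  B[7] = 1 XOR 0 = 1
  B[8] = 1 XOR 1 = 0
  B[9] = 0 XOR 1 = 1
  B[10] = 1 XOR 0 = 1
  B[11] = 1 XOR 1 = 0
  B[12] = 0 XOR 0 = 0
  B[13] = 0 XOR 0 = 0
  B[14] = 0 XOR 1 = 1
  B[15] = 1 XOR 1 = 0
= 1011011101100010 (46946 decimal)


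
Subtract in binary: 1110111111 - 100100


Align and subtract column by column (LSB to MSB, borrowing when needed):
  1110111111
- 0000100100
  ----------
  col 0: (1 - 0 borrow-in) - 0 → 1 - 0 = 1, borrow out 0
  col 1: (1 - 0 borrow-in) - 0 → 1 - 0 = 1, borrow out 0
  col 2: (1 - 0 borrow-in) - 1 → 1 - 1 = 0, borrow out 0
  col 3: (1 - 0 borrow-in) - 0 → 1 - 0 = 1, borrow out 0
  col 4: (1 - 0 borrow-in) - 0 → 1 - 0 = 1, borrow out 0
  col 5: (1 - 0 borrow-in) - 1 → 1 - 1 = 0, borrow out 0
  col 6: (0 - 0 borrow-in) - 0 → 0 - 0 = 0, borrow out 0
  col 7: (1 - 0 borrow-in) - 0 → 1 - 0 = 1, borrow out 0
  col 8: (1 - 0 borrow-in) - 0 → 1 - 0 = 1, borrow out 0
  col 9: (1 - 0 borrow-in) - 0 → 1 - 0 = 1, borrow out 0
Reading bits MSB→LSB: 1110011011
Strip leading zeros: 1110011011
= 1110011011


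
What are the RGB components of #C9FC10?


Hex: #C9FC10
R = C9₁₆ = 201
G = FC₁₆ = 252
B = 10₁₆ = 16
= RGB(201, 252, 16)


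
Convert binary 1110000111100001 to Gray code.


Binary: 1110000111100001
Gray code: G = B XOR (B >> 1)
B >> 1 = 0111000011110000
1110000111100001 XOR 0111000011110000:
  1 XOR 0 = 1
  1 XOR 1 = 0
  1 XOR 1 = 0
  0 XOR 1 = 1
  0 XOR 0 = 0
  0 XOR 0 = 0
  0 XOR 0 = 0
  1 XOR 0 = 1
  1 XOR 1 = 0
  1 XOR 1 = 0
  1 XOR 1 = 0
  0 XOR 1 = 1
  0 XOR 0 = 0
  0 XOR 0 = 0
  0 XOR 0 = 0
  1 XOR 0 = 1
= 1001000100010001


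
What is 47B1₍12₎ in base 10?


Positional values (base 12):
  1 × 12^0 = 1 × 1 = 1
  B × 12^1 = 11 × 12 = 132
  7 × 12^2 = 7 × 144 = 1008
  4 × 12^3 = 4 × 1728 = 6912
Sum = 1 + 132 + 1008 + 6912
= 8053


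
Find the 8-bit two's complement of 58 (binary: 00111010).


Original: 00111010
Step 1 - Invert all bits: 11000101
Step 2 - Add 1: 11000101 + 1
= 11000110 (represents -58)


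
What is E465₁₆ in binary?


Each hex digit → 4 binary bits:
  E = 1110
  4 = 0100
  6 = 0110
  5 = 0101
Concatenate: 1110 0100 0110 0101
= 1110010001100101


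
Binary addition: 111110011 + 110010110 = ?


Align and add column by column (LSB to MSB, carry propagating):
  0111110011
+ 0110010110
  ----------
  col 0: 1 + 0 + 0 (carry in) = 1 → bit 1, carry out 0
  col 1: 1 + 1 + 0 (carry in) = 2 → bit 0, carry out 1
  col 2: 0 + 1 + 1 (carry in) = 2 → bit 0, carry out 1
  col 3: 0 + 0 + 1 (carry in) = 1 → bit 1, carry out 0
  col 4: 1 + 1 + 0 (carry in) = 2 → bit 0, carry out 1
  col 5: 1 + 0 + 1 (carry in) = 2 → bit 0, carry out 1
  col 6: 1 + 0 + 1 (carry in) = 2 → bit 0, carry out 1
  col 7: 1 + 1 + 1 (carry in) = 3 → bit 1, carry out 1
  col 8: 1 + 1 + 1 (carry in) = 3 → bit 1, carry out 1
  col 9: 0 + 0 + 1 (carry in) = 1 → bit 1, carry out 0
Reading bits MSB→LSB: 1110001001
Strip leading zeros: 1110001001
= 1110001001


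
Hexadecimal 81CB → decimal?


Positional values:
Position 0: B × 16^0 = 11 × 1 = 11
Position 1: C × 16^1 = 12 × 16 = 192
Position 2: 1 × 16^2 = 1 × 256 = 256
Position 3: 8 × 16^3 = 8 × 4096 = 32768
Sum = 11 + 192 + 256 + 32768
= 33227


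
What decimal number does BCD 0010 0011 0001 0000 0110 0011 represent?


Each 4-bit group → digit:
  0010 → 2
  0011 → 3
  0001 → 1
  0000 → 0
  0110 → 6
  0011 → 3
= 231063


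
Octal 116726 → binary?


Each octal digit → 3 binary bits:
  1 = 001
  1 = 001
  6 = 110
  7 = 111
  2 = 010
  6 = 110
Concatenate: 001 001 110 111 010 110
= 001001110111010110


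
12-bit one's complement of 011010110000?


Original: 011010110000
Invert all bits:
  bit 0: 0 → 1
  bit 1: 1 → 0
  bit 2: 1 → 0
  bit 3: 0 → 1
  bit 4: 1 → 0
  bit 5: 0 → 1
  bit 6: 1 → 0
  bit 7: 1 → 0
  bit 8: 0 → 1
  bit 9: 0 → 1
  bit 10: 0 → 1
  bit 11: 0 → 1
= 100101001111


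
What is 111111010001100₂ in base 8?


Group into 3-bit groups: 111111010001100
  111 = 7
  111 = 7
  010 = 2
  001 = 1
  100 = 4
= 0o77214


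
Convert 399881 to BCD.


Each digit → 4-bit binary:
  3 → 0011
  9 → 1001
  9 → 1001
  8 → 1000
  8 → 1000
  1 → 0001
= 0011 1001 1001 1000 1000 0001


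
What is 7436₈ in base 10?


Positional values:
Position 0: 6 × 8^0 = 6
Position 1: 3 × 8^1 = 24
Position 2: 4 × 8^2 = 256
Position 3: 7 × 8^3 = 3584
Sum = 6 + 24 + 256 + 3584
= 3870


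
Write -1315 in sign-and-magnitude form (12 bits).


Sign bit: 1 (negative)
Magnitude: 1315 = 10100100011
= 110100100011


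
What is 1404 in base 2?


Divide by 2 repeatedly:
1404 ÷ 2 = 702 remainder 0
702 ÷ 2 = 351 remainder 0
351 ÷ 2 = 175 remainder 1
175 ÷ 2 = 87 remainder 1
87 ÷ 2 = 43 remainder 1
43 ÷ 2 = 21 remainder 1
21 ÷ 2 = 10 remainder 1
10 ÷ 2 = 5 remainder 0
5 ÷ 2 = 2 remainder 1
2 ÷ 2 = 1 remainder 0
1 ÷ 2 = 0 remainder 1
Reading remainders bottom-up:
= 10101111100


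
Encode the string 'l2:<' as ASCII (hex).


String: 'l2:<'  (4 characters)
Per-character ASCII lookup:
  'l': lowercase starts at 97: 'l' = 97 + 11 = 108 → 0x6C
  '2': digits start at 48: '2' = 48 + 2 = 50 → 0x32
  ':': special character: ':' = 58 → 0x3A
  '<': special character: '<' = 60 → 0x3C
= 0x6C 0x32 0x3A 0x3C


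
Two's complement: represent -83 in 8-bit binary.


Original: 01010011
Step 1 - Invert all bits: 10101100
Step 2 - Add 1: 10101100 + 1
= 10101101 (represents -83)


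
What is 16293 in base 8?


Divide by 8 repeatedly:
16293 ÷ 8 = 2036 remainder 5
2036 ÷ 8 = 254 remainder 4
254 ÷ 8 = 31 remainder 6
31 ÷ 8 = 3 remainder 7
3 ÷ 8 = 0 remainder 3
Reading remainders bottom-up:
= 0o37645


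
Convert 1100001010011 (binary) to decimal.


Positional values:
Bit 0: 1 × 2^0 = 1
Bit 1: 1 × 2^1 = 2
Bit 4: 1 × 2^4 = 16
Bit 6: 1 × 2^6 = 64
Bit 11: 1 × 2^11 = 2048
Bit 12: 1 × 2^12 = 4096
Sum = 1 + 2 + 16 + 64 + 2048 + 4096
= 6227


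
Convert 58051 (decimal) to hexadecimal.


Divide by 16 repeatedly:
58051 ÷ 16 = 3628 remainder 3 (3)
3628 ÷ 16 = 226 remainder 12 (C)
226 ÷ 16 = 14 remainder 2 (2)
14 ÷ 16 = 0 remainder 14 (E)
Reading remainders bottom-up:
= 0xE2C3


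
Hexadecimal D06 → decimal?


Positional values:
Position 0: 6 × 16^0 = 6 × 1 = 6
Position 1: 0 × 16^1 = 0 × 16 = 0
Position 2: D × 16^2 = 13 × 256 = 3328
Sum = 6 + 0 + 3328
= 3334


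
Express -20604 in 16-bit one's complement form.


Original: 0101000001111100
Invert all bits:
  bit 0: 0 → 1
  bit 1: 1 → 0
  bit 2: 0 → 1
  bit 3: 1 → 0
  bit 4: 0 → 1
  bit 5: 0 → 1
  bit 6: 0 → 1
  bit 7: 0 → 1
  bit 8: 0 → 1
  bit 9: 1 → 0
  bit 10: 1 → 0
  bit 11: 1 → 0
  bit 12: 1 → 0
  bit 13: 1 → 0
  bit 14: 0 → 1
  bit 15: 0 → 1
= 1010111110000011


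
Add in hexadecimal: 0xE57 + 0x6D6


Align and add column by column (LSB to MSB, each column mod 16 with carry):
  0E57
+ 06D6
  ----
  col 0: 7(7) + 6(6) + 0 (carry in) = 13 → D(13), carry out 0
  col 1: 5(5) + D(13) + 0 (carry in) = 18 → 2(2), carry out 1
  col 2: E(14) + 6(6) + 1 (carry in) = 21 → 5(5), carry out 1
  col 3: 0(0) + 0(0) + 1 (carry in) = 1 → 1(1), carry out 0
Reading digits MSB→LSB: 152D
Strip leading zeros: 152D
= 0x152D


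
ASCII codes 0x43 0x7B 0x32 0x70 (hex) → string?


Codes (hex): 0x43 0x7B 0x32 0x70
Per-code ASCII lookup:
  0x43 = 67  (range 65-90: uppercase, 67 - 65 = 2) → 'C'
  0x7B = 123  (special character) → '{'
  0x32 = 50  (range 48-57: digits, 50 - 48 = 2) → '2'
  0x70 = 112  (range 97-122: lowercase, 112 - 97 = 15) → 'p'
= 'C{2p'


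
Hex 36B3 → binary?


Each hex digit → 4 binary bits:
  3 = 0011
  6 = 0110
  B = 1011
  3 = 0011
Concatenate: 0011 0110 1011 0011
= 0011011010110011


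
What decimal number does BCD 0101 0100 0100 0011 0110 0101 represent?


Each 4-bit group → digit:
  0101 → 5
  0100 → 4
  0100 → 4
  0011 → 3
  0110 → 6
  0101 → 5
= 544365


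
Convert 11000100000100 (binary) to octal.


Group into 3-bit groups: 011000100000100
  011 = 3
  000 = 0
  100 = 4
  000 = 0
  100 = 4
= 0o30404


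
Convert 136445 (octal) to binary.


Each octal digit → 3 binary bits:
  1 = 001
  3 = 011
  6 = 110
  4 = 100
  4 = 100
  5 = 101
Concatenate: 001 011 110 100 100 101
= 001011110100100101


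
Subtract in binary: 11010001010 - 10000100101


Align and subtract column by column (LSB to MSB, borrowing when needed):
  11010001010
- 10000100101
  -----------
  col 0: (0 - 0 borrow-in) - 1 → borrow from next column: (0+2) - 1 = 1, borrow out 1
  col 1: (1 - 1 borrow-in) - 0 → 0 - 0 = 0, borrow out 0
  col 2: (0 - 0 borrow-in) - 1 → borrow from next column: (0+2) - 1 = 1, borrow out 1
  col 3: (1 - 1 borrow-in) - 0 → 0 - 0 = 0, borrow out 0
  col 4: (0 - 0 borrow-in) - 0 → 0 - 0 = 0, borrow out 0
  col 5: (0 - 0 borrow-in) - 1 → borrow from next column: (0+2) - 1 = 1, borrow out 1
  col 6: (0 - 1 borrow-in) - 0 → borrow from next column: (-1+2) - 0 = 1, borrow out 1
  col 7: (1 - 1 borrow-in) - 0 → 0 - 0 = 0, borrow out 0
  col 8: (0 - 0 borrow-in) - 0 → 0 - 0 = 0, borrow out 0
  col 9: (1 - 0 borrow-in) - 0 → 1 - 0 = 1, borrow out 0
  col 10: (1 - 0 borrow-in) - 1 → 1 - 1 = 0, borrow out 0
Reading bits MSB→LSB: 01001100101
Strip leading zeros: 1001100101
= 1001100101


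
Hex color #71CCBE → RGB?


Hex: #71CCBE
R = 71₁₆ = 113
G = CC₁₆ = 204
B = BE₁₆ = 190
= RGB(113, 204, 190)


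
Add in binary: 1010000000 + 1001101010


Align and add column by column (LSB to MSB, carry propagating):
  01010000000
+ 01001101010
  -----------
  col 0: 0 + 0 + 0 (carry in) = 0 → bit 0, carry out 0
  col 1: 0 + 1 + 0 (carry in) = 1 → bit 1, carry out 0
  col 2: 0 + 0 + 0 (carry in) = 0 → bit 0, carry out 0
  col 3: 0 + 1 + 0 (carry in) = 1 → bit 1, carry out 0
  col 4: 0 + 0 + 0 (carry in) = 0 → bit 0, carry out 0
  col 5: 0 + 1 + 0 (carry in) = 1 → bit 1, carry out 0
  col 6: 0 + 1 + 0 (carry in) = 1 → bit 1, carry out 0
  col 7: 1 + 0 + 0 (carry in) = 1 → bit 1, carry out 0
  col 8: 0 + 0 + 0 (carry in) = 0 → bit 0, carry out 0
  col 9: 1 + 1 + 0 (carry in) = 2 → bit 0, carry out 1
  col 10: 0 + 0 + 1 (carry in) = 1 → bit 1, carry out 0
Reading bits MSB→LSB: 10011101010
Strip leading zeros: 10011101010
= 10011101010


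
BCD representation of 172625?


Each digit → 4-bit binary:
  1 → 0001
  7 → 0111
  2 → 0010
  6 → 0110
  2 → 0010
  5 → 0101
= 0001 0111 0010 0110 0010 0101


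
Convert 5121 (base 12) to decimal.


Positional values (base 12):
  1 × 12^0 = 1 × 1 = 1
  2 × 12^1 = 2 × 12 = 24
  1 × 12^2 = 1 × 144 = 144
  5 × 12^3 = 5 × 1728 = 8640
Sum = 1 + 24 + 144 + 8640
= 8809


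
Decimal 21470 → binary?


Divide by 2 repeatedly:
21470 ÷ 2 = 10735 remainder 0
10735 ÷ 2 = 5367 remainder 1
5367 ÷ 2 = 2683 remainder 1
2683 ÷ 2 = 1341 remainder 1
1341 ÷ 2 = 670 remainder 1
670 ÷ 2 = 335 remainder 0
335 ÷ 2 = 167 remainder 1
167 ÷ 2 = 83 remainder 1
83 ÷ 2 = 41 remainder 1
41 ÷ 2 = 20 remainder 1
20 ÷ 2 = 10 remainder 0
10 ÷ 2 = 5 remainder 0
5 ÷ 2 = 2 remainder 1
2 ÷ 2 = 1 remainder 0
1 ÷ 2 = 0 remainder 1
Reading remainders bottom-up:
= 101001111011110


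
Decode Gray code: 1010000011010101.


Gray code: 1010000011010101
MSB stays the same: 1
Each subsequent bit = prev_binary XOR current_gray:
  B[1] = 1 XOR 0 = 1
  B[2] = 1 XOR 1 = 0
  B[3] = 0 XOR 0 = 0
  B[4] = 0 XOR 0 = 0
  B[5] = 0 XOR 0 = 0
  B[6] = 0 XOR 0 = 0
  B[7] = 0 XOR 0 = 0
  B[8] = 0 XOR 1 = 1
  B[9] = 1 XOR 1 = 0
  B[10] = 0 XOR 0 = 0
  B[11] = 0 XOR 1 = 1
  B[12] = 1 XOR 0 = 1
  B[13] = 1 XOR 1 = 0
  B[14] = 0 XOR 0 = 0
  B[15] = 0 XOR 1 = 1
= 1100000010011001 (49305 decimal)


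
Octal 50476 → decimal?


Positional values:
Position 0: 6 × 8^0 = 6
Position 1: 7 × 8^1 = 56
Position 2: 4 × 8^2 = 256
Position 3: 0 × 8^3 = 0
Position 4: 5 × 8^4 = 20480
Sum = 6 + 56 + 256 + 0 + 20480
= 20798


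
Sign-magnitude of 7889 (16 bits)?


Sign bit: 0 (positive)
Magnitude: 7889 = 001111011010001
= 0001111011010001


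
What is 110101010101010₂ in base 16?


Group into 4-bit nibbles: 0110101010101010
  0110 = 6
  1010 = A
  1010 = A
  1010 = A
= 0x6AAA


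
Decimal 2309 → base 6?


Divide by 6 repeatedly:
2309 ÷ 6 = 384 remainder 5
384 ÷ 6 = 64 remainder 0
64 ÷ 6 = 10 remainder 4
10 ÷ 6 = 1 remainder 4
1 ÷ 6 = 0 remainder 1
Reading remainders bottom-up:
= 14405


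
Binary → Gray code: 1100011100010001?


Binary: 1100011100010001
Gray code: G = B XOR (B >> 1)
B >> 1 = 0110001110001000
1100011100010001 XOR 0110001110001000:
  1 XOR 0 = 1
  1 XOR 1 = 0
  0 XOR 1 = 1
  0 XOR 0 = 0
  0 XOR 0 = 0
  1 XOR 0 = 1
  1 XOR 1 = 0
  1 XOR 1 = 0
  0 XOR 1 = 1
  0 XOR 0 = 0
  0 XOR 0 = 0
  1 XOR 0 = 1
  0 XOR 1 = 1
  0 XOR 0 = 0
  0 XOR 0 = 0
  1 XOR 0 = 1
= 1010010010011001


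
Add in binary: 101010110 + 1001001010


Align and add column by column (LSB to MSB, carry propagating):
  00101010110
+ 01001001010
  -----------
  col 0: 0 + 0 + 0 (carry in) = 0 → bit 0, carry out 0
  col 1: 1 + 1 + 0 (carry in) = 2 → bit 0, carry out 1
  col 2: 1 + 0 + 1 (carry in) = 2 → bit 0, carry out 1
  col 3: 0 + 1 + 1 (carry in) = 2 → bit 0, carry out 1
  col 4: 1 + 0 + 1 (carry in) = 2 → bit 0, carry out 1
  col 5: 0 + 0 + 1 (carry in) = 1 → bit 1, carry out 0
  col 6: 1 + 1 + 0 (carry in) = 2 → bit 0, carry out 1
  col 7: 0 + 0 + 1 (carry in) = 1 → bit 1, carry out 0
  col 8: 1 + 0 + 0 (carry in) = 1 → bit 1, carry out 0
  col 9: 0 + 1 + 0 (carry in) = 1 → bit 1, carry out 0
  col 10: 0 + 0 + 0 (carry in) = 0 → bit 0, carry out 0
Reading bits MSB→LSB: 01110100000
Strip leading zeros: 1110100000
= 1110100000


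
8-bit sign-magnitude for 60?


Sign bit: 0 (positive)
Magnitude: 60 = 0111100
= 00111100


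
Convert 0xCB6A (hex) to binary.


Each hex digit → 4 binary bits:
  C = 1100
  B = 1011
  6 = 0110
  A = 1010
Concatenate: 1100 1011 0110 1010
= 1100101101101010


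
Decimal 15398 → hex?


Divide by 16 repeatedly:
15398 ÷ 16 = 962 remainder 6 (6)
962 ÷ 16 = 60 remainder 2 (2)
60 ÷ 16 = 3 remainder 12 (C)
3 ÷ 16 = 0 remainder 3 (3)
Reading remainders bottom-up:
= 0x3C26


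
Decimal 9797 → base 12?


Divide by 12 repeatedly:
9797 ÷ 12 = 816 remainder 5
816 ÷ 12 = 68 remainder 0
68 ÷ 12 = 5 remainder 8
5 ÷ 12 = 0 remainder 5
Reading remainders bottom-up:
= 5805


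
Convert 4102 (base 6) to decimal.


Positional values (base 6):
  2 × 6^0 = 2 × 1 = 2
  0 × 6^1 = 0 × 6 = 0
  1 × 6^2 = 1 × 36 = 36
  4 × 6^3 = 4 × 216 = 864
Sum = 2 + 0 + 36 + 864
= 902


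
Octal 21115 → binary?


Each octal digit → 3 binary bits:
  2 = 010
  1 = 001
  1 = 001
  1 = 001
  5 = 101
Concatenate: 010 001 001 001 101
= 010001001001101


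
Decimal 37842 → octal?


Divide by 8 repeatedly:
37842 ÷ 8 = 4730 remainder 2
4730 ÷ 8 = 591 remainder 2
591 ÷ 8 = 73 remainder 7
73 ÷ 8 = 9 remainder 1
9 ÷ 8 = 1 remainder 1
1 ÷ 8 = 0 remainder 1
Reading remainders bottom-up:
= 0o111722


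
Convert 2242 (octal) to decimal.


Positional values:
Position 0: 2 × 8^0 = 2
Position 1: 4 × 8^1 = 32
Position 2: 2 × 8^2 = 128
Position 3: 2 × 8^3 = 1024
Sum = 2 + 32 + 128 + 1024
= 1186


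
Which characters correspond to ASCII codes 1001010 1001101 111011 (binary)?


Codes (binary): 1001010 1001101 111011
Per-code ASCII lookup:
  1001010 = 74  (range 65-90: uppercase, 74 - 65 = 9) → 'J'
  1001101 = 77  (range 65-90: uppercase, 77 - 65 = 12) → 'M'
  111011 = 59  (special character) → ';'
= 'JM;'


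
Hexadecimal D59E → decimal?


Positional values:
Position 0: E × 16^0 = 14 × 1 = 14
Position 1: 9 × 16^1 = 9 × 16 = 144
Position 2: 5 × 16^2 = 5 × 256 = 1280
Position 3: D × 16^3 = 13 × 4096 = 53248
Sum = 14 + 144 + 1280 + 53248
= 54686


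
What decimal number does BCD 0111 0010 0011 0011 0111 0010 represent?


Each 4-bit group → digit:
  0111 → 7
  0010 → 2
  0011 → 3
  0011 → 3
  0111 → 7
  0010 → 2
= 723372
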